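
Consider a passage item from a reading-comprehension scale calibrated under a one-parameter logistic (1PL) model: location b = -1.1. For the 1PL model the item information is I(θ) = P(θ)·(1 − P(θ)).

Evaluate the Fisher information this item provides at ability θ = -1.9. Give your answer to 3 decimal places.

0.214

P = 1/(1+e^{0.8000}) = 0.3100
P(1−P) = 0.3100 × 0.6900 = 0.2139
I = P(1−P) = 0.21391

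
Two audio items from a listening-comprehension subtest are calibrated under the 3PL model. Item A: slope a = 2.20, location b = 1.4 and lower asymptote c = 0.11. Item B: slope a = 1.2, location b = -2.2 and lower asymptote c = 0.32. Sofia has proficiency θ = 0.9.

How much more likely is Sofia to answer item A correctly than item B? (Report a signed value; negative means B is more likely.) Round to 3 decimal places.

P(θ) = c + (1 − c) · 1 / (1 + exp(−a(θ − b)))
P_A = 0.3323
P_B = 0.9839
P_A − P_B = -0.6516

-0.652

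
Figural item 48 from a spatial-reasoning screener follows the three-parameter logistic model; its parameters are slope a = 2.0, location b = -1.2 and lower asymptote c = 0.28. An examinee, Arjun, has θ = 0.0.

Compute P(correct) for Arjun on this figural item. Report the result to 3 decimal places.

P(θ) = c + (1 − c) · 1 / (1 + exp(−a(θ − b)))
Exponent: 2.0 × (0.0 − (-1.2)) = 2.4000
1/(1 + e^{-2.4000}) = 0.9168
P = 0.28 + 0.72 × 0.9168 = 0.9401

0.940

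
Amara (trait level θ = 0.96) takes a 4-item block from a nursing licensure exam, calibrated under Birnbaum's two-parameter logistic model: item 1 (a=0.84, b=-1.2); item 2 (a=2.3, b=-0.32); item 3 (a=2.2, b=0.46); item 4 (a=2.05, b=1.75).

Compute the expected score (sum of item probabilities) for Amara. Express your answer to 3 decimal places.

P(θ) = 1 / (1 + exp(−a(θ − b)))
P_1 = 1/(1+e^{-1.8144}) = 0.8599
P_2 = 1/(1+e^{-2.9440}) = 0.9500
P_3 = 1/(1+e^{-1.1000}) = 0.7503
P_4 = 1/(1+e^{1.6195}) = 0.1653
E[score] = 0.8599 + 0.9500 + 0.7503 + 0.1653 = 2.7254

2.725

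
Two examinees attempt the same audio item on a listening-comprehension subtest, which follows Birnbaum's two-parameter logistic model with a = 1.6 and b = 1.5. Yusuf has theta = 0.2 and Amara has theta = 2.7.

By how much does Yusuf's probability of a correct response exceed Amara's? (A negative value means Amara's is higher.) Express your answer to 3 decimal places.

-0.761

P(theta) = 1 / (1 + exp(−a(theta − b)))
P(Yusuf) = 0.1111  [exponent -2.0800]
P(Amara) = 0.8721  [exponent 1.9200]
Difference = 0.1111 − 0.8721 = -0.7611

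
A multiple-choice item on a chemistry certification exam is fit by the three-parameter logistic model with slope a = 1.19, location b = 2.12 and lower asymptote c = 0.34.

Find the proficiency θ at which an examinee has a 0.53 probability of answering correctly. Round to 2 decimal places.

P(θ) = c + (1 − c) · 1 / (1 + exp(−a(θ − b)))
Remove guessing floor: (0.53 − 0.34)/(1 − 0.34) = 0.2879
logit = ln(0.2879/0.7121) = -0.9057
θ = b + logit/(a) = 2.12 + (-0.9057)/1.1900 = 1.3589

1.36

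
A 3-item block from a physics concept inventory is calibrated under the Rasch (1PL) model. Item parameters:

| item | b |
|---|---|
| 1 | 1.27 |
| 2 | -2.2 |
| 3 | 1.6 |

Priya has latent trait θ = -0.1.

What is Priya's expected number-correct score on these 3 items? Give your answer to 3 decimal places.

P(θ) = 1 / (1 + exp(−(θ − b)))
P_1 = 1/(1+e^{1.3700}) = 0.2026
P_2 = 1/(1+e^{-2.1000}) = 0.8909
P_3 = 1/(1+e^{1.7000}) = 0.1545
E[score] = 0.2026 + 0.8909 + 0.1545 = 1.2480

1.248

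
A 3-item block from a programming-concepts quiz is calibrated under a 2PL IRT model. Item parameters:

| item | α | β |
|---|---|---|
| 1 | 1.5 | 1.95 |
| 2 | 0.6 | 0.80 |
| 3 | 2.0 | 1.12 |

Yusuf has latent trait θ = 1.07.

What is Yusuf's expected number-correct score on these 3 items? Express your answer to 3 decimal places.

P(θ) = 1 / (1 + exp(−α(θ − β)))
P_1 = 1/(1+e^{1.3200}) = 0.2108
P_2 = 1/(1+e^{-0.1620}) = 0.5404
P_3 = 1/(1+e^{0.1000}) = 0.4750
E[score] = 0.2108 + 0.5404 + 0.4750 = 1.2263

1.226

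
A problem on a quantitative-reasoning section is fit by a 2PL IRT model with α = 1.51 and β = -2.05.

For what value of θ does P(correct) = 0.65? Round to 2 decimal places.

P(θ) = 1 / (1 + exp(−α(θ − β)))
logit = ln(0.6500/0.3500) = 0.6190
θ = β + logit/(α) = -2.05 + 0.6190/1.5100 = -1.6400

-1.64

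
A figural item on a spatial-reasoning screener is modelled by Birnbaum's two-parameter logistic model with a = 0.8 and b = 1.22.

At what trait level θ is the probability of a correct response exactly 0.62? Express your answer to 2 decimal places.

1.83

P(θ) = 1 / (1 + exp(−a(θ − b)))
logit = ln(0.6200/0.3800) = 0.4895
θ = b + logit/(a) = 1.22 + 0.4895/0.8000 = 1.8319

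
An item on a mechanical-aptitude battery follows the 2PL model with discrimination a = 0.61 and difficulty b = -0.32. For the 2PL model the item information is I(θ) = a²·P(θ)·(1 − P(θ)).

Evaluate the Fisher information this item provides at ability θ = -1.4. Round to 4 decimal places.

0.0836

P = 1/(1+e^{0.6588}) = 0.3410
P(1−P) = 0.3410 × 0.6590 = 0.2247
I = a² × P(1−P) = 0.61² × 0.2247 = 0.08362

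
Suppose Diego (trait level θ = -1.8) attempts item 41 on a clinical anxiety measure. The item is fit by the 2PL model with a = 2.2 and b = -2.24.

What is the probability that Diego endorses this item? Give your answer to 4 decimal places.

P(θ) = 1 / (1 + exp(−a(θ − b)))
Exponent: 2.2 × (-1.8 − (-2.24)) = 0.9680
1/(1 + e^{-0.9680}) = 0.7247

0.7247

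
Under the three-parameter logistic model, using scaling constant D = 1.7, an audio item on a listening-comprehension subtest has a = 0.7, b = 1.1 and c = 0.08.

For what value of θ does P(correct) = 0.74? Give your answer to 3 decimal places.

P(θ) = c + (1 − c) · 1 / (1 + exp(−D·a(θ − b)))
Remove guessing floor: (0.74 − 0.08)/(1 − 0.08) = 0.7174
logit = ln(0.7174/0.2826) = 0.9316
θ = b + logit/(1.7·a) = 1.1 + 0.9316/1.1900 = 1.8828

1.883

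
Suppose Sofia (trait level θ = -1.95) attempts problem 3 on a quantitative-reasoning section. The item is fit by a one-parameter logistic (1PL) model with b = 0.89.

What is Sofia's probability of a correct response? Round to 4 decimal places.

P(θ) = 1 / (1 + exp(−(θ − b)))
Exponent: (-1.95 − 0.89) = -2.8400
1/(1 + e^{2.8400}) = 0.0552
P = 0.0552

0.0552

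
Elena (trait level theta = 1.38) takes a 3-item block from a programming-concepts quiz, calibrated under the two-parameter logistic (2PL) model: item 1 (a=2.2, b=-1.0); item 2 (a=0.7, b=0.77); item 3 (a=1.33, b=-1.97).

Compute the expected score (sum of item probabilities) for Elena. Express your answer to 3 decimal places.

2.588

P(theta) = 1 / (1 + exp(−a(theta − b)))
P_1 = 1/(1+e^{-5.2360}) = 0.9947
P_2 = 1/(1+e^{-0.4270}) = 0.6052
P_3 = 1/(1+e^{-4.4555}) = 0.9885
E[score] = 0.9947 + 0.6052 + 0.9885 = 2.5884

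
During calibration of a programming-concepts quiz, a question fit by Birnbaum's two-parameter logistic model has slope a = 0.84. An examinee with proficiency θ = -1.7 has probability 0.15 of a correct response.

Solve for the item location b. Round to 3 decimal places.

0.365

P(θ) = 1 / (1 + exp(−a(θ − b)))
logit(0.15) = ln(0.15/0.85) = -1.7346
b = θ − logit/(a) = -1.7 − (-1.7346)/0.8400 = 0.3650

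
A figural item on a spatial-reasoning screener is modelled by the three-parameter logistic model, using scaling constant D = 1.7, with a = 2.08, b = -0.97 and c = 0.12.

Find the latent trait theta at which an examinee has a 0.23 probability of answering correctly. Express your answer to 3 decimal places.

-1.520

P(theta) = c + (1 − c) · 1 / (1 + exp(−D·a(theta − b)))
Remove guessing floor: (0.23 − 0.12)/(1 − 0.12) = 0.1250
logit = ln(0.1250/0.8750) = -1.9459
theta = b + logit/(1.7·a) = -0.97 + (-1.9459)/3.5360 = -1.5203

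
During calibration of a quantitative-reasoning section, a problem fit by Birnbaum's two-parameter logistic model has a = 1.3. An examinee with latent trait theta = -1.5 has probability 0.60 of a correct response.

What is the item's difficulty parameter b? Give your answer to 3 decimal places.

-1.812

P(theta) = 1 / (1 + exp(−a(theta − b)))
logit(0.60) = ln(0.60/0.40) = 0.4055
b = theta − logit/(a) = -1.5 − 0.4055/1.3000 = -1.8119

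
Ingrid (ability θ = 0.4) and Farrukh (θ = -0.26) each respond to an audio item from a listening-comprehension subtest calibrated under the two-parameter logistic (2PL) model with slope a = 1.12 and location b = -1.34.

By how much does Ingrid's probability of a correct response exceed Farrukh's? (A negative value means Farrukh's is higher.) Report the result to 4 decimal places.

0.1051

P(θ) = 1 / (1 + exp(−a(θ − b)))
P(Ingrid) = 0.8753  [exponent 1.9488]
P(Farrukh) = 0.7702  [exponent 1.2096]
Difference = 0.8753 − 0.7702 = 0.1051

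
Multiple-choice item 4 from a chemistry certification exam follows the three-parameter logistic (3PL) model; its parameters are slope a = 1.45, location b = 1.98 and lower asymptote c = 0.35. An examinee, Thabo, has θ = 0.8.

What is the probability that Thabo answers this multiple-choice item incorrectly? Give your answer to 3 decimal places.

P(θ) = c + (1 − c) · 1 / (1 + exp(−a(θ − b)))
Exponent: 1.45 × (0.8 − 1.98) = -1.7110
1/(1 + e^{1.7110}) = 0.1530
P = 0.35 + 0.65 × 0.1530 = 0.4495
P(incorrect) = 1 − 0.4495 = 0.5505

0.551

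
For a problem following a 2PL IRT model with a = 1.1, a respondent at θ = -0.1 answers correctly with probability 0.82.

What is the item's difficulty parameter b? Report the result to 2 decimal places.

P(θ) = 1 / (1 + exp(−a(θ − b)))
logit(0.82) = ln(0.82/0.18) = 1.5163
b = θ − logit/(a) = -0.1 − 1.5163/1.1000 = -1.4785

-1.48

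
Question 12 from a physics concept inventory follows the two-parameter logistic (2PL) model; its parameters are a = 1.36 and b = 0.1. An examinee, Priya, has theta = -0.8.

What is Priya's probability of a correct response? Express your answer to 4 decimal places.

0.2272

P(theta) = 1 / (1 + exp(−a(theta − b)))
Exponent: 1.36 × (-0.8 − 0.1) = -1.2240
1/(1 + e^{1.2240}) = 0.2272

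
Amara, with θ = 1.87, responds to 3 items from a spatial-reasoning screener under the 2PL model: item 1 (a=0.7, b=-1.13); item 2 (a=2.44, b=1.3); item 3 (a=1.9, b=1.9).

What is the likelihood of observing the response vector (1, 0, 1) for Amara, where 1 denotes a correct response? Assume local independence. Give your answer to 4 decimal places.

0.0862

P(θ) = 1 / (1 + exp(−a(θ − b)))
P_1 = 1/(1+e^{-2.1000}) = 0.8909
P_2 = 1/(1+e^{-1.3908}) = 0.8007
P_3 = 1/(1+e^{0.0570}) = 0.4858
L = P_1 × (1−P_2) × P_3 = 0.8909 × 0.1993 × 0.4858 = 0.08624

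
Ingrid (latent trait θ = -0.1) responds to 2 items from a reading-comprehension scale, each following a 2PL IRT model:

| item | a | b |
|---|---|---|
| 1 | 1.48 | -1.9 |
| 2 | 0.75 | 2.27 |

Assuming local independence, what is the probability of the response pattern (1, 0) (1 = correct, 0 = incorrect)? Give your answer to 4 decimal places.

P(θ) = 1 / (1 + exp(−a(θ − b)))
P_1 = 1/(1+e^{-2.6640}) = 0.9349
P_2 = 1/(1+e^{1.7775}) = 0.1446
L = P_1 × (1−P_2) = 0.9349 × 0.8554 = 0.79968

0.7997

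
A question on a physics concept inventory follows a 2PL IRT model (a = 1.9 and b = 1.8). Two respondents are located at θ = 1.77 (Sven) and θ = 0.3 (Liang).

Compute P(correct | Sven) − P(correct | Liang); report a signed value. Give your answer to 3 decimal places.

0.431

P(θ) = 1 / (1 + exp(−a(θ − b)))
P(Sven) = 0.4858  [exponent -0.0570]
P(Liang) = 0.0547  [exponent -2.8500]
Difference = 0.4858 − 0.0547 = 0.4311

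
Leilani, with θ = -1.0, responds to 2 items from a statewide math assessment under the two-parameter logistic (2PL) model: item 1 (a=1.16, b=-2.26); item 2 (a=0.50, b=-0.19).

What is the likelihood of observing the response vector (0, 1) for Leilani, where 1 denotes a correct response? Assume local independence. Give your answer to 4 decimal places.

0.0753

P(θ) = 1 / (1 + exp(−a(θ − b)))
P_1 = 1/(1+e^{-1.4616}) = 0.8118
P_2 = 1/(1+e^{0.4050}) = 0.4001
L = (1−P_1) × P_2 = 0.1882 × 0.4001 = 0.07531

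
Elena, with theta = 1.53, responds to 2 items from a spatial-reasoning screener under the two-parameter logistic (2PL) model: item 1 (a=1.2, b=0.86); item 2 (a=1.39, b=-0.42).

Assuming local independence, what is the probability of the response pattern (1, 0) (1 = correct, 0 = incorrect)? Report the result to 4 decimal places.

0.0431

P(theta) = 1 / (1 + exp(−a(theta − b)))
P_1 = 1/(1+e^{-0.8040}) = 0.6908
P_2 = 1/(1+e^{-2.7105}) = 0.9376
L = P_1 × (1−P_2) = 0.6908 × 0.0624 = 0.04308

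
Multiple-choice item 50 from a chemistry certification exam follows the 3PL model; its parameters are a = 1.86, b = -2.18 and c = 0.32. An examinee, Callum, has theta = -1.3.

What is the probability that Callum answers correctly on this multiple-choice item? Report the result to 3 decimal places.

P(theta) = c + (1 − c) · 1 / (1 + exp(−a(theta − b)))
Exponent: 1.86 × (-1.3 − (-2.18)) = 1.6368
1/(1 + e^{-1.6368}) = 0.8371
P = 0.32 + 0.68 × 0.8371 = 0.8892

0.889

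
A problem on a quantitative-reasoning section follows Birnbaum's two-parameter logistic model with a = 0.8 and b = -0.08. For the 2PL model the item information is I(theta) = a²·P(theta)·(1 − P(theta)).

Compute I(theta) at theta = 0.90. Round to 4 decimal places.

P = 1/(1+e^{-0.7840}) = 0.6865
P(1−P) = 0.6865 × 0.3135 = 0.2152
I = a² × P(1−P) = 0.8² × 0.2152 = 0.13773

0.1377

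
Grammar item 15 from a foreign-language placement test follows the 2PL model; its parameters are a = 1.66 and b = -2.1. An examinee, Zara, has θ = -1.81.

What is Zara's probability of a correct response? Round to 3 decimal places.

0.618

P(θ) = 1 / (1 + exp(−a(θ − b)))
Exponent: 1.66 × (-1.81 − (-2.1)) = 0.4814
1/(1 + e^{-0.4814}) = 0.6181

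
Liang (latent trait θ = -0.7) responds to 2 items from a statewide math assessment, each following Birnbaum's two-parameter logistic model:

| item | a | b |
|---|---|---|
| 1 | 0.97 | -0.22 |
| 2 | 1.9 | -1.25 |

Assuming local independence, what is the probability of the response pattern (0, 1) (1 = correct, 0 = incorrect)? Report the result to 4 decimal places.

0.4545

P(θ) = 1 / (1 + exp(−a(θ − b)))
P_1 = 1/(1+e^{0.4656}) = 0.3857
P_2 = 1/(1+e^{-1.0450}) = 0.7398
L = (1−P_1) × P_2 = 0.6143 × 0.7398 = 0.45450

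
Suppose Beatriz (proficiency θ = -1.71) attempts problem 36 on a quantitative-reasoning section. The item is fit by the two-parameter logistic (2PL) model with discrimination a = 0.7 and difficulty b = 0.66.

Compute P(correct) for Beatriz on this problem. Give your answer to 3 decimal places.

0.160

P(θ) = 1 / (1 + exp(−a(θ − b)))
Exponent: 0.7 × (-1.71 − 0.66) = -1.6590
1/(1 + e^{1.6590}) = 0.1599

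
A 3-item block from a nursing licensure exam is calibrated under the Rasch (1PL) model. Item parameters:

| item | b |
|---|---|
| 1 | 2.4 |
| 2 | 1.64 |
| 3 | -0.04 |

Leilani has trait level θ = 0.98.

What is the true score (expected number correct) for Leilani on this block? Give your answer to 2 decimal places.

P(θ) = 1 / (1 + exp(−(θ − b)))
P_1 = 1/(1+e^{1.4200}) = 0.1947
P_2 = 1/(1+e^{0.6600}) = 0.3407
P_3 = 1/(1+e^{-1.0200}) = 0.7350
E[score] = 0.1947 + 0.3407 + 0.7350 = 1.2704

1.27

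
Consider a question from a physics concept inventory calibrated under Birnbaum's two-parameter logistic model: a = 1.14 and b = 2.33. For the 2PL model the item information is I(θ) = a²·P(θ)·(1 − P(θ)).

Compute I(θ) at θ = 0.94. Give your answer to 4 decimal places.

0.1835

P = 1/(1+e^{1.5846}) = 0.1701
P(1−P) = 0.1701 × 0.8299 = 0.1412
I = a² × P(1−P) = 1.14² × 0.1412 = 0.18350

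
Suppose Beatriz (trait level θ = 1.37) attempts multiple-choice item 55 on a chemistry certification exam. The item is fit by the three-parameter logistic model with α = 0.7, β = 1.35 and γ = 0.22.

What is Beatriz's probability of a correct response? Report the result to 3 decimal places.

0.613

P(θ) = γ + (1 − γ) · 1 / (1 + exp(−α(θ − β)))
Exponent: 0.7 × (1.37 − 1.35) = 0.0140
1/(1 + e^{-0.0140}) = 0.5035
P = 0.22 + 0.78 × 0.5035 = 0.6127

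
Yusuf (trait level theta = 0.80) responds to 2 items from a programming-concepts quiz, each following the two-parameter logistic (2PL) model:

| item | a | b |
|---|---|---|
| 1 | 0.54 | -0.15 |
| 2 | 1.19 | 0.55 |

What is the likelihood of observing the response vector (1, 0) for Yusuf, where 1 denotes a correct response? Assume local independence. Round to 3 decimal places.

P(theta) = 1 / (1 + exp(−a(theta − b)))
P_1 = 1/(1+e^{-0.5130}) = 0.6255
P_2 = 1/(1+e^{-0.2975}) = 0.5738
L = P_1 × (1−P_2) = 0.6255 × 0.4262 = 0.26657

0.267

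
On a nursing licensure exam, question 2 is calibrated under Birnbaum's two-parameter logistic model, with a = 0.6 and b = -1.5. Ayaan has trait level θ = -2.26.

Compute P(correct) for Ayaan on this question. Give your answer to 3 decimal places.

0.388

P(θ) = 1 / (1 + exp(−a(θ − b)))
Exponent: 0.6 × (-2.26 − (-1.5)) = -0.4560
1/(1 + e^{0.4560}) = 0.3879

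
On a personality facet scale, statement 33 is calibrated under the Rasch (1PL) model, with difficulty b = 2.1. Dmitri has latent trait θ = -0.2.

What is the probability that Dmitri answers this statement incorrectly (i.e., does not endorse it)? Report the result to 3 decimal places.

0.909

P(θ) = 1 / (1 + exp(−(θ − b)))
Exponent: (-0.2 − 2.1) = -2.3000
1/(1 + e^{2.3000}) = 0.0911
P = 0.0911
P(incorrect) = 1 − 0.0911 = 0.9089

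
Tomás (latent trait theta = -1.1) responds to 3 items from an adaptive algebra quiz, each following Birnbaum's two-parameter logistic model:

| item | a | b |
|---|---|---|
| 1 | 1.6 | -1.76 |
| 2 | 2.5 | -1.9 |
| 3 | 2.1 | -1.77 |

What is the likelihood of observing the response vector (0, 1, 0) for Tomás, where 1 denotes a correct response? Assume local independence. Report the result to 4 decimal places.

0.0447

P(theta) = 1 / (1 + exp(−a(theta − b)))
P_1 = 1/(1+e^{-1.0560}) = 0.7419
P_2 = 1/(1+e^{-2.0000}) = 0.8808
P_3 = 1/(1+e^{-1.4070}) = 0.8033
L = (1−P_1) × P_2 × (1−P_3) = 0.2581 × 0.8808 × 0.1967 = 0.04471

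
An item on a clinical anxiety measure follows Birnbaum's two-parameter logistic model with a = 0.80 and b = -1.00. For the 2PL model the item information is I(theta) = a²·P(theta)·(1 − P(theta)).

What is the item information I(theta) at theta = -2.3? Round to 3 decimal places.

P = 1/(1+e^{1.0400}) = 0.2611
P(1−P) = 0.2611 × 0.7389 = 0.1930
I = a² × P(1−P) = 0.80² × 0.1930 = 0.12349

0.123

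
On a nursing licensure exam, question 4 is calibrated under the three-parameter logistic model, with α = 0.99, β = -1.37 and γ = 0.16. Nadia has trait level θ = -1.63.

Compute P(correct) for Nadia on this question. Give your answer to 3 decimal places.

0.526

P(θ) = γ + (1 − γ) · 1 / (1 + exp(−α(θ − β)))
Exponent: 0.99 × (-1.63 − (-1.37)) = -0.2574
1/(1 + e^{0.2574}) = 0.4360
P = 0.16 + 0.84 × 0.4360 = 0.5262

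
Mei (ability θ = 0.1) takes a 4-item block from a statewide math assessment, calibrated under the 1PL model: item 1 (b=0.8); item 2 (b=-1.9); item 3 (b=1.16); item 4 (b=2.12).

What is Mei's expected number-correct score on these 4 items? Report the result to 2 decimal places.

1.59

P(θ) = 1 / (1 + exp(−(θ − b)))
P_1 = 1/(1+e^{0.7000}) = 0.3318
P_2 = 1/(1+e^{-2.0000}) = 0.8808
P_3 = 1/(1+e^{1.0600}) = 0.2573
P_4 = 1/(1+e^{2.0200}) = 0.1171
E[score] = 0.3318 + 0.8808 + 0.2573 + 0.1171 = 1.5870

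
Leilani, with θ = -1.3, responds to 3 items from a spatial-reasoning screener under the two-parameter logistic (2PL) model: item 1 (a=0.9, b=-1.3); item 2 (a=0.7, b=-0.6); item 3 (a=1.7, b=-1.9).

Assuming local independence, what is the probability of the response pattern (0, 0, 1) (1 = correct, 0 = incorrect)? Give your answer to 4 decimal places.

0.2279

P(θ) = 1 / (1 + exp(−a(θ − b)))
P_1 = 1/(1+e^{0.0000}) = 0.5000
P_2 = 1/(1+e^{0.4900}) = 0.3799
P_3 = 1/(1+e^{-1.0200}) = 0.7350
L = (1−P_1) × (1−P_2) × P_3 = 0.5000 × 0.6201 × 0.7350 = 0.22788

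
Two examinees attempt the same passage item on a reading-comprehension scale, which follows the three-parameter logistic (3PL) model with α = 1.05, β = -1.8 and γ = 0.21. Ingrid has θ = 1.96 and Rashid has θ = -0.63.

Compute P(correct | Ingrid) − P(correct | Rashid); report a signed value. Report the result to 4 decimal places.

P(θ) = γ + (1 − γ) · 1 / (1 + exp(−α(θ − β)))
P(Ingrid) = 0.9850  [exponent 3.9480]
P(Rashid) = 0.8211  [exponent 1.2285]
Difference = 0.9850 − 0.8211 = 0.1639

0.1639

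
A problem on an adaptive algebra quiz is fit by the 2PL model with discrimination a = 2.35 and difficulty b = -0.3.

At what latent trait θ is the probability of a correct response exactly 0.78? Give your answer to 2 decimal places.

0.24

P(θ) = 1 / (1 + exp(−a(θ − b)))
logit = ln(0.7800/0.2200) = 1.2657
θ = b + logit/(a) = -0.3 + 1.2657/2.3500 = 0.2386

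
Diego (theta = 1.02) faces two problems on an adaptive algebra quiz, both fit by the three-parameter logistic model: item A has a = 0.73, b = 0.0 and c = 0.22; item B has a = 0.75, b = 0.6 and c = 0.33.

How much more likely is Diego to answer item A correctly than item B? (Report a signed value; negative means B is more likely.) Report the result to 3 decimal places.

0.032

P(theta) = c + (1 − c) · 1 / (1 + exp(−a(theta − b)))
P_A = 0.7488
P_B = 0.7173
P_A − P_B = 0.0315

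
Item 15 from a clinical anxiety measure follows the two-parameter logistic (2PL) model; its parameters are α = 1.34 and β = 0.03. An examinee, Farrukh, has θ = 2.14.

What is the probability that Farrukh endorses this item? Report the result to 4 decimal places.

0.9441

P(θ) = 1 / (1 + exp(−α(θ − β)))
Exponent: 1.34 × (2.14 − 0.03) = 2.8274
1/(1 + e^{-2.8274}) = 0.9441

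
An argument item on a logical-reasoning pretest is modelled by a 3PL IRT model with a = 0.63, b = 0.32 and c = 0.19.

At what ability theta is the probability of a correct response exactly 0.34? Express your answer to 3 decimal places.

-2.032

P(theta) = c + (1 − c) · 1 / (1 + exp(−a(theta − b)))
Remove guessing floor: (0.34 − 0.19)/(1 − 0.19) = 0.1852
logit = ln(0.1852/0.8148) = -1.4816
theta = b + logit/(a) = 0.32 + (-1.4816)/0.6300 = -2.0318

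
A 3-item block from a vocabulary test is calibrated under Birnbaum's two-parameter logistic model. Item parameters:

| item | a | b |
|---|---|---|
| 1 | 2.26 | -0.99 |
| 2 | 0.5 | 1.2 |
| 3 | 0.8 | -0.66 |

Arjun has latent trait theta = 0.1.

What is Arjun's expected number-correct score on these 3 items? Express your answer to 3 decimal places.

1.935

P(theta) = 1 / (1 + exp(−a(theta − b)))
P_1 = 1/(1+e^{-2.4634}) = 0.9215
P_2 = 1/(1+e^{0.5500}) = 0.3659
P_3 = 1/(1+e^{-0.6080}) = 0.6475
E[score] = 0.9215 + 0.3659 + 0.6475 = 1.9349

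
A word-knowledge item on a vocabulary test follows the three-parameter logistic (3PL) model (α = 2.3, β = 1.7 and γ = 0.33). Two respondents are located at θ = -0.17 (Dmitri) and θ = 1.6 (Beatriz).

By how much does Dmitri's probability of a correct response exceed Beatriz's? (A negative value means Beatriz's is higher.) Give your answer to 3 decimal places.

P(θ) = γ + (1 − γ) · 1 / (1 + exp(−α(θ − β)))
P(Dmitri) = 0.3390  [exponent -4.3010]
P(Beatriz) = 0.6266  [exponent -0.2300]
Difference = 0.3390 − 0.6266 = -0.2877

-0.288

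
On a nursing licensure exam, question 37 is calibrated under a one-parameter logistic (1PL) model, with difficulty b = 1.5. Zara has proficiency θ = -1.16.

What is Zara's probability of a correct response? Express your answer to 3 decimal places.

P(θ) = 1 / (1 + exp(−(θ − b)))
Exponent: (-1.16 − 1.5) = -2.6600
1/(1 + e^{2.6600}) = 0.0654
P = 0.0654

0.065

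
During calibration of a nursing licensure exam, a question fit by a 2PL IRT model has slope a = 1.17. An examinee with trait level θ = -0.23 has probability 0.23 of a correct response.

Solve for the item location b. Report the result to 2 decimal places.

P(θ) = 1 / (1 + exp(−a(θ − b)))
logit(0.23) = ln(0.23/0.77) = -1.2083
b = θ − logit/(a) = -0.23 − (-1.2083)/1.1700 = 0.8027

0.80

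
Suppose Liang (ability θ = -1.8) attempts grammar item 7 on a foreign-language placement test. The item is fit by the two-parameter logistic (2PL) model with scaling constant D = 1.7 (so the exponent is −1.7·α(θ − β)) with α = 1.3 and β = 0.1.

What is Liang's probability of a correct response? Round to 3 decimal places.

P(θ) = 1 / (1 + exp(−D·α(θ − β)))
Exponent: 1.7 × 1.3 × (-1.8 − 0.1) = -4.1990
1/(1 + e^{4.1990}) = 0.0148
P = 0.0148

0.015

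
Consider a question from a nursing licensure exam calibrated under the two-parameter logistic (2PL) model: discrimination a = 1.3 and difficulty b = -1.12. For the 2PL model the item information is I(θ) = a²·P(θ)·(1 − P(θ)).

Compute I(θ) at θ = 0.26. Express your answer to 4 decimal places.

P = 1/(1+e^{-1.7940}) = 0.8574
P(1−P) = 0.8574 × 0.1426 = 0.1223
I = a² × P(1−P) = 1.3² × 0.1223 = 0.20661

0.2066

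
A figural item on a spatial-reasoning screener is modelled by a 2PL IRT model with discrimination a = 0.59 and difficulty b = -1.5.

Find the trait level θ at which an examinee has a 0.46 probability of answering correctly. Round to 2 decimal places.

-1.77

P(θ) = 1 / (1 + exp(−a(θ − b)))
logit = ln(0.4600/0.5400) = -0.1603
θ = b + logit/(a) = -1.5 + (-0.1603)/0.5900 = -1.7718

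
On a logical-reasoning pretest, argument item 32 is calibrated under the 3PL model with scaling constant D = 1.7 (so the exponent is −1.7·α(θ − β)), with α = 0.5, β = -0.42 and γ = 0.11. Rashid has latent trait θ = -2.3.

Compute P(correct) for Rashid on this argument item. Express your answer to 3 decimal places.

0.260

P(θ) = γ + (1 − γ) · 1 / (1 + exp(−D·α(θ − β)))
Exponent: 1.7 × 0.5 × (-2.3 − (-0.42)) = -1.5980
1/(1 + e^{1.5980}) = 0.1683
P = 0.11 + 0.89 × 0.1683 = 0.2598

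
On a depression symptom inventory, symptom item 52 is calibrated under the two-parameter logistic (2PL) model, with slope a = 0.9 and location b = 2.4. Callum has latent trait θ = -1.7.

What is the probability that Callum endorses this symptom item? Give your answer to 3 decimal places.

P(θ) = 1 / (1 + exp(−a(θ − b)))
Exponent: 0.9 × (-1.7 − 2.4) = -3.6900
1/(1 + e^{3.6900}) = 0.0244

0.024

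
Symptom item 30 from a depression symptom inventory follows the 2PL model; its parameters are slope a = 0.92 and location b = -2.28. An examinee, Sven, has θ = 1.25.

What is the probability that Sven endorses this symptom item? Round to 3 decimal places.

P(θ) = 1 / (1 + exp(−a(θ − b)))
Exponent: 0.92 × (1.25 − (-2.28)) = 3.2476
1/(1 + e^{-3.2476}) = 0.9626

0.963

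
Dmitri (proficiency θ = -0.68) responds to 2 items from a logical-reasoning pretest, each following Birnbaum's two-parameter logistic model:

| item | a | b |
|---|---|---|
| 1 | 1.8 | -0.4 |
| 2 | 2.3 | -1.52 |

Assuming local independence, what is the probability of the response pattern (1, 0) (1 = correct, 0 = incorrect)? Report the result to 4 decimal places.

0.0477

P(θ) = 1 / (1 + exp(−a(θ − b)))
P_1 = 1/(1+e^{0.5040}) = 0.3766
P_2 = 1/(1+e^{-1.9320}) = 0.8735
L = P_1 × (1−P_2) = 0.3766 × 0.1265 = 0.04765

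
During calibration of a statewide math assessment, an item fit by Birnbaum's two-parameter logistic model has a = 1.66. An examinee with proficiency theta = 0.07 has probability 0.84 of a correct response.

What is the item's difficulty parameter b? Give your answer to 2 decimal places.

-0.93

P(theta) = 1 / (1 + exp(−a(theta − b)))
logit(0.84) = ln(0.84/0.16) = 1.6582
b = theta − logit/(a) = 0.07 − 1.6582/1.6600 = -0.9289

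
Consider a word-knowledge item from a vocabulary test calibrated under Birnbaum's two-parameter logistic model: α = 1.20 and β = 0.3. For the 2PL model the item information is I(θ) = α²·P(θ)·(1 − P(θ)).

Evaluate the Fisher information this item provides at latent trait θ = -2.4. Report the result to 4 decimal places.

P = 1/(1+e^{3.2400}) = 0.0377
P(1−P) = 0.0377 × 0.9623 = 0.0363
I = α² × P(1−P) = 1.20² × 0.0363 = 0.05223

0.0522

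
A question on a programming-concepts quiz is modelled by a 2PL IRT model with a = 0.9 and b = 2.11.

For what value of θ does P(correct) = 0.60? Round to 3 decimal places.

2.561

P(θ) = 1 / (1 + exp(−a(θ − b)))
logit = ln(0.6000/0.4000) = 0.4055
θ = b + logit/(a) = 2.11 + 0.4055/0.9000 = 2.5605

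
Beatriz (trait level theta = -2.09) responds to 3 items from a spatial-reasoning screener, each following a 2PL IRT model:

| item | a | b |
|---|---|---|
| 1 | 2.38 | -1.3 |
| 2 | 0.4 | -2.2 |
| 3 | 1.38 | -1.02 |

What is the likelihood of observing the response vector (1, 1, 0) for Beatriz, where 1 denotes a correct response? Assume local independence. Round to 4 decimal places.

0.0551

P(theta) = 1 / (1 + exp(−a(theta − b)))
P_1 = 1/(1+e^{1.8802}) = 0.1324
P_2 = 1/(1+e^{-0.0440}) = 0.5110
P_3 = 1/(1+e^{1.4766}) = 0.1859
L = P_1 × P_2 × (1−P_3) = 0.1324 × 0.5110 × 0.8141 = 0.05506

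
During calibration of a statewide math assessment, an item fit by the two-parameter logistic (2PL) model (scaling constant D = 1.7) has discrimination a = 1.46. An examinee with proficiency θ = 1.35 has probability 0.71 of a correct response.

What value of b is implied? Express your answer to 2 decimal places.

P(θ) = 1 / (1 + exp(−D·a(θ − b)))
logit(0.71) = ln(0.71/0.29) = 0.8954
b = θ − logit/(1.7·a) = 1.35 − 0.8954/2.4820 = 0.9892

0.99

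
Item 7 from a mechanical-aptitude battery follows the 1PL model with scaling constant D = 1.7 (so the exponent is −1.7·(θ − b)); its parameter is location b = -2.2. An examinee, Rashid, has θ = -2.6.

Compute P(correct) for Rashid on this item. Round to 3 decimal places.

P(θ) = 1 / (1 + exp(−D·(θ − b)))
Exponent: 1.7 × (-2.6 − (-2.2)) = -0.6800
1/(1 + e^{0.6800}) = 0.3363
P = 0.3363

0.336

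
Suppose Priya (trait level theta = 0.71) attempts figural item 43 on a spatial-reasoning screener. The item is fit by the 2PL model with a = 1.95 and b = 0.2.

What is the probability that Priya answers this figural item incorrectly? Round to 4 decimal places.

0.2700

P(theta) = 1 / (1 + exp(−a(theta − b)))
Exponent: 1.95 × (0.71 − 0.2) = 0.9945
1/(1 + e^{-0.9945}) = 0.7300
P(incorrect) = 1 − 0.7300 = 0.2700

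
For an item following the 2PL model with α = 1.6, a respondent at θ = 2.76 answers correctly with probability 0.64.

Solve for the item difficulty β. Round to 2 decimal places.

P(θ) = 1 / (1 + exp(−α(θ − β)))
logit(0.64) = ln(0.64/0.36) = 0.5754
β = θ − logit/(α) = 2.76 − 0.5754/1.6000 = 2.4004

2.40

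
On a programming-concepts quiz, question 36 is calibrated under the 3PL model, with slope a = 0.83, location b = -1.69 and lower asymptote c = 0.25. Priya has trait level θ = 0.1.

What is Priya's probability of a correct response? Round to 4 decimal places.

0.8616

P(θ) = c + (1 − c) · 1 / (1 + exp(−a(θ − b)))
Exponent: 0.83 × (0.1 − (-1.69)) = 1.4857
1/(1 + e^{-1.4857}) = 0.8154
P = 0.25 + 0.75 × 0.8154 = 0.8616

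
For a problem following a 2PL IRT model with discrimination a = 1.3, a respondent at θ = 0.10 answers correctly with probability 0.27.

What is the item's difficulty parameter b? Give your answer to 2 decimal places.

0.87

P(θ) = 1 / (1 + exp(−a(θ − b)))
logit(0.27) = ln(0.27/0.73) = -0.9946
b = θ − logit/(a) = 0.10 − (-0.9946)/1.3000 = 0.8651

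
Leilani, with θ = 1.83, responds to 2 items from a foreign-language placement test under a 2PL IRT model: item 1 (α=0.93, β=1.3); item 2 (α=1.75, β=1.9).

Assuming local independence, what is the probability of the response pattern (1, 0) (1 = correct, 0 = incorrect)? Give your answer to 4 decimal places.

0.3294

P(θ) = 1 / (1 + exp(−α(θ − β)))
P_1 = 1/(1+e^{-0.4929}) = 0.6208
P_2 = 1/(1+e^{0.1225}) = 0.4694
L = P_1 × (1−P_2) = 0.6208 × 0.5306 = 0.32938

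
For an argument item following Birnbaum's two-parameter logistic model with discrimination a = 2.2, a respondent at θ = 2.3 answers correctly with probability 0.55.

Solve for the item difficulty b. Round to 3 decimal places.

2.209

P(θ) = 1 / (1 + exp(−a(θ − b)))
logit(0.55) = ln(0.55/0.45) = 0.2007
b = θ − logit/(a) = 2.3 − 0.2007/2.2000 = 2.2088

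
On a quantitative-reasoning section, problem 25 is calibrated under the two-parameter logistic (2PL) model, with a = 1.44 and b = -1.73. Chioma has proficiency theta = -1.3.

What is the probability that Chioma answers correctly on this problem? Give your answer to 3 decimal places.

0.650

P(theta) = 1 / (1 + exp(−a(theta − b)))
Exponent: 1.44 × (-1.3 − (-1.73)) = 0.6192
1/(1 + e^{-0.6192}) = 0.6500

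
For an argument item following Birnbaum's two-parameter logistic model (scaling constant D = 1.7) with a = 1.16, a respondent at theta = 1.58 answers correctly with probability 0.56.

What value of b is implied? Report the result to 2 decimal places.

1.46

P(theta) = 1 / (1 + exp(−D·a(theta − b)))
logit(0.56) = ln(0.56/0.44) = 0.2412
b = theta − logit/(1.7·a) = 1.58 − 0.2412/1.9720 = 1.4577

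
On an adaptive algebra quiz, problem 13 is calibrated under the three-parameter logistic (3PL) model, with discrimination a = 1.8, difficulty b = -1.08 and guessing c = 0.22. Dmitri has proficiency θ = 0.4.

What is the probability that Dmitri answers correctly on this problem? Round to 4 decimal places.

P(θ) = c + (1 − c) · 1 / (1 + exp(−a(θ − b)))
Exponent: 1.8 × (0.4 − (-1.08)) = 2.6640
1/(1 + e^{-2.6640}) = 0.9349
P = 0.22 + 0.78 × 0.9349 = 0.9492

0.9492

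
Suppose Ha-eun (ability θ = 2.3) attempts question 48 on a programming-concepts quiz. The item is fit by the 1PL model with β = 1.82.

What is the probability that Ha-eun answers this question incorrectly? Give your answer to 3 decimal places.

0.382

P(θ) = 1 / (1 + exp(−(θ − β)))
Exponent: (2.3 − 1.82) = 0.4800
1/(1 + e^{-0.4800}) = 0.6177
P = 0.6177
P(incorrect) = 1 − 0.6177 = 0.3823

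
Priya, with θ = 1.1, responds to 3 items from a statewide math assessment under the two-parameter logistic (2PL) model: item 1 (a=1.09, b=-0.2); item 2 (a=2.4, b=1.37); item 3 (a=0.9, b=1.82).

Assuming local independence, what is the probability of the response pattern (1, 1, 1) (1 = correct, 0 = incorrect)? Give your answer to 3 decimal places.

0.095

P(θ) = 1 / (1 + exp(−a(θ − b)))
P_1 = 1/(1+e^{-1.4170}) = 0.8049
P_2 = 1/(1+e^{0.6480}) = 0.3434
P_3 = 1/(1+e^{0.6480}) = 0.3434
L = P_1 × P_2 × P_3 = 0.8049 × 0.3434 × 0.3434 = 0.09494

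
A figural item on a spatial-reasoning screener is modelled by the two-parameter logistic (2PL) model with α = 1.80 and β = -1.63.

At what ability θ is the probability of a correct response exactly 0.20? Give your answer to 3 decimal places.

-2.400

P(θ) = 1 / (1 + exp(−α(θ − β)))
logit = ln(0.2000/0.8000) = -1.3863
θ = β + logit/(α) = -1.63 + (-1.3863)/1.8000 = -2.4002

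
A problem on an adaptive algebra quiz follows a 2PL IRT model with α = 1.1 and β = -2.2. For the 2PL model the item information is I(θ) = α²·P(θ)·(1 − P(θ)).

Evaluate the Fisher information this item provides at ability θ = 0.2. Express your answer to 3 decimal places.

0.075

P = 1/(1+e^{-2.6400}) = 0.9334
P(1−P) = 0.9334 × 0.0666 = 0.0622
I = α² × P(1−P) = 1.1² × 0.0622 = 0.07523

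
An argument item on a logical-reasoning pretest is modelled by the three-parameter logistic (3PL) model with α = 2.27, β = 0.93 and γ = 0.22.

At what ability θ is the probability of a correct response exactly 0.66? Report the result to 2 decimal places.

P(θ) = γ + (1 − γ) · 1 / (1 + exp(−α(θ − β)))
Remove guessing floor: (0.66 − 0.22)/(1 − 0.22) = 0.5641
logit = ln(0.5641/0.4359) = 0.2578
θ = β + logit/(α) = 0.93 + 0.2578/2.2700 = 1.0436

1.04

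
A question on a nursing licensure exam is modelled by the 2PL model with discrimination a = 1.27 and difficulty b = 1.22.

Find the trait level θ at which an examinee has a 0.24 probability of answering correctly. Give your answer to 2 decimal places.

P(θ) = 1 / (1 + exp(−a(θ − b)))
logit = ln(0.2400/0.7600) = -1.1527
θ = b + logit/(a) = 1.22 + (-1.1527)/1.2700 = 0.3124

0.31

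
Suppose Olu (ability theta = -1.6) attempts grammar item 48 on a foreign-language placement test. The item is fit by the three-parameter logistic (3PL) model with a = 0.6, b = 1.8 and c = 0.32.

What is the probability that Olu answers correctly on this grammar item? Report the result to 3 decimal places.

P(theta) = c + (1 − c) · 1 / (1 + exp(−a(theta − b)))
Exponent: 0.6 × (-1.6 − 1.8) = -2.0400
1/(1 + e^{2.0400}) = 0.1151
P = 0.32 + 0.68 × 0.1151 = 0.3982

0.398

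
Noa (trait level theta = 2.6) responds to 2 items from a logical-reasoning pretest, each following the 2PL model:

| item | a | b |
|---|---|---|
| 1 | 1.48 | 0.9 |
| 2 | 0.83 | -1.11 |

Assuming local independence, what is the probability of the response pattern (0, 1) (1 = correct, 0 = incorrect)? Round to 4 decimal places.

0.0715

P(theta) = 1 / (1 + exp(−a(theta − b)))
P_1 = 1/(1+e^{-2.5160}) = 0.9253
P_2 = 1/(1+e^{-3.0793}) = 0.9560
L = (1−P_1) × P_2 = 0.0747 × 0.9560 = 0.07146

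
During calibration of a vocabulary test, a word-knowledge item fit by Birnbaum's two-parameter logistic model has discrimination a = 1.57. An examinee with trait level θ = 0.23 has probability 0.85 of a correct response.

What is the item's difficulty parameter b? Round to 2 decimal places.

P(θ) = 1 / (1 + exp(−a(θ − b)))
logit(0.85) = ln(0.85/0.15) = 1.7346
b = θ − logit/(a) = 0.23 − 1.7346/1.5700 = -0.8748

-0.87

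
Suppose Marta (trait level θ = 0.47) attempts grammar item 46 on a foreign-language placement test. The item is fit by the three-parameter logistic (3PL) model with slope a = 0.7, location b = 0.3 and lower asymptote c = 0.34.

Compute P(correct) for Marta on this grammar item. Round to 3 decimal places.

P(θ) = c + (1 − c) · 1 / (1 + exp(−a(θ − b)))
Exponent: 0.7 × (0.47 − 0.3) = 0.1190
1/(1 + e^{-0.1190}) = 0.5297
P = 0.34 + 0.66 × 0.5297 = 0.6896

0.690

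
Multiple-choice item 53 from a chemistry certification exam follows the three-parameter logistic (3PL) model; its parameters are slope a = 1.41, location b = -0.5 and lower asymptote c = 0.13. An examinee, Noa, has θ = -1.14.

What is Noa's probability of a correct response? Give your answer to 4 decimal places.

P(θ) = c + (1 − c) · 1 / (1 + exp(−a(θ − b)))
Exponent: 1.41 × (-1.14 − (-0.5)) = -0.9024
1/(1 + e^{0.9024}) = 0.2886
P = 0.13 + 0.87 × 0.2886 = 0.3810

0.3810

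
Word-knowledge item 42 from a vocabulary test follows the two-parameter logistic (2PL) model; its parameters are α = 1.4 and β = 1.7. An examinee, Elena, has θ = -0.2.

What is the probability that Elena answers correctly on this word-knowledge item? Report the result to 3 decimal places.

P(θ) = 1 / (1 + exp(−α(θ − β)))
Exponent: 1.4 × (-0.2 − 1.7) = -2.6600
1/(1 + e^{2.6600}) = 0.0654

0.065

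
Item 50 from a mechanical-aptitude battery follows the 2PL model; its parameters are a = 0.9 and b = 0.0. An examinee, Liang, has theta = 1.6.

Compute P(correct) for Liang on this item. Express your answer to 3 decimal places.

0.808

P(theta) = 1 / (1 + exp(−a(theta − b)))
Exponent: 0.9 × (1.6 − 0.0) = 1.4400
1/(1 + e^{-1.4400}) = 0.8085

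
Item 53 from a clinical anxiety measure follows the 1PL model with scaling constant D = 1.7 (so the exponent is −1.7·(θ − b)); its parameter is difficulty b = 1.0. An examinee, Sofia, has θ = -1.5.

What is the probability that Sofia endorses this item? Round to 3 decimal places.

P(θ) = 1 / (1 + exp(−D·(θ − b)))
Exponent: 1.7 × (-1.5 − 1.0) = -4.2500
1/(1 + e^{4.2500}) = 0.0141
P = 0.0141

0.014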